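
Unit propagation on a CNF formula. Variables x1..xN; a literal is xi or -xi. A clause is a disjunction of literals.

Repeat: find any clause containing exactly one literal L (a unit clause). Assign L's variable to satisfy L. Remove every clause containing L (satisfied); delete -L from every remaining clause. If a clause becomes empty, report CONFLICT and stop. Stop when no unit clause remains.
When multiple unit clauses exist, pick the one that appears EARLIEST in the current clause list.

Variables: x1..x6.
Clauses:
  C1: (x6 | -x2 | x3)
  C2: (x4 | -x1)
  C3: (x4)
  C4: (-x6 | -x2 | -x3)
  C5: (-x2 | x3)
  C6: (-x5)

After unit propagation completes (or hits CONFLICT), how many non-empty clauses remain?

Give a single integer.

unit clause [4] forces x4=T; simplify:
  satisfied 2 clause(s); 4 remain; assigned so far: [4]
unit clause [-5] forces x5=F; simplify:
  satisfied 1 clause(s); 3 remain; assigned so far: [4, 5]

Answer: 3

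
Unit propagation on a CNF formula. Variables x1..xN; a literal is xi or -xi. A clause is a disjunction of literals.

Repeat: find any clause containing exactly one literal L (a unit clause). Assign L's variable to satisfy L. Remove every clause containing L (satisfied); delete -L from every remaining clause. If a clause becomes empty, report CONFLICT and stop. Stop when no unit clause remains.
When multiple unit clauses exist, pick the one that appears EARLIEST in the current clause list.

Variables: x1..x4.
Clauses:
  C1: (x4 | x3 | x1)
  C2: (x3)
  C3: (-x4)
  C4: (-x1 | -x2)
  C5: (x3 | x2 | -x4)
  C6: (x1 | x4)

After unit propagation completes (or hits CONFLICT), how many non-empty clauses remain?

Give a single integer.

Answer: 0

Derivation:
unit clause [3] forces x3=T; simplify:
  satisfied 3 clause(s); 3 remain; assigned so far: [3]
unit clause [-4] forces x4=F; simplify:
  drop 4 from [1, 4] -> [1]
  satisfied 1 clause(s); 2 remain; assigned so far: [3, 4]
unit clause [1] forces x1=T; simplify:
  drop -1 from [-1, -2] -> [-2]
  satisfied 1 clause(s); 1 remain; assigned so far: [1, 3, 4]
unit clause [-2] forces x2=F; simplify:
  satisfied 1 clause(s); 0 remain; assigned so far: [1, 2, 3, 4]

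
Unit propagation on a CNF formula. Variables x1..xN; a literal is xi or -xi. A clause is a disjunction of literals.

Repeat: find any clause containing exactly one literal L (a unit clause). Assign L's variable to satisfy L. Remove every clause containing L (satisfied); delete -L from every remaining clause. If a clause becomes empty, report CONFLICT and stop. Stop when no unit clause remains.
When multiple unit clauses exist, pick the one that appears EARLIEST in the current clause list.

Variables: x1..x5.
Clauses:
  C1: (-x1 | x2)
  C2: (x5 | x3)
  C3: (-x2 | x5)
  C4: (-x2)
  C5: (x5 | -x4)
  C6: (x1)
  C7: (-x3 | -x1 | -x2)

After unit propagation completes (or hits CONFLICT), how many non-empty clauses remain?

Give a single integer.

Answer: 2

Derivation:
unit clause [-2] forces x2=F; simplify:
  drop 2 from [-1, 2] -> [-1]
  satisfied 3 clause(s); 4 remain; assigned so far: [2]
unit clause [-1] forces x1=F; simplify:
  drop 1 from [1] -> [] (empty!)
  satisfied 1 clause(s); 3 remain; assigned so far: [1, 2]
CONFLICT (empty clause)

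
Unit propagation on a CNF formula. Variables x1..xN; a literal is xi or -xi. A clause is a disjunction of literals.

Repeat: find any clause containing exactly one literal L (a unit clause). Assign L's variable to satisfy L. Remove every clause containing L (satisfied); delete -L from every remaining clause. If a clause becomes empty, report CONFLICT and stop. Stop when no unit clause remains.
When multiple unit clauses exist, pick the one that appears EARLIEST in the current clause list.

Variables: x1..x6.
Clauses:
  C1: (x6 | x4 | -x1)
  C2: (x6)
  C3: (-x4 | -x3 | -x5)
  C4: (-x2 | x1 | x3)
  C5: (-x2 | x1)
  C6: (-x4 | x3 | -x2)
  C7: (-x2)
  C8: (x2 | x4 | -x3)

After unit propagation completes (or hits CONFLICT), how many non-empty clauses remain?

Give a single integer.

unit clause [6] forces x6=T; simplify:
  satisfied 2 clause(s); 6 remain; assigned so far: [6]
unit clause [-2] forces x2=F; simplify:
  drop 2 from [2, 4, -3] -> [4, -3]
  satisfied 4 clause(s); 2 remain; assigned so far: [2, 6]

Answer: 2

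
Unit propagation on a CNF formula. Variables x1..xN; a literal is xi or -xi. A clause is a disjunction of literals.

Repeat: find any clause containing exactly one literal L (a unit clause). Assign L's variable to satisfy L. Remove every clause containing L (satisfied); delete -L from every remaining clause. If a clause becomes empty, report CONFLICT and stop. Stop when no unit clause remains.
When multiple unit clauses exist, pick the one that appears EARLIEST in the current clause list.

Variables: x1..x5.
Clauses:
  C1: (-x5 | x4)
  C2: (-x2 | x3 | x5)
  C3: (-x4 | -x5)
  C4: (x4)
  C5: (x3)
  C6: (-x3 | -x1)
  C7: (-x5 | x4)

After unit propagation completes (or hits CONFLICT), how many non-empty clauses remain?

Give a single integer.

Answer: 0

Derivation:
unit clause [4] forces x4=T; simplify:
  drop -4 from [-4, -5] -> [-5]
  satisfied 3 clause(s); 4 remain; assigned so far: [4]
unit clause [-5] forces x5=F; simplify:
  drop 5 from [-2, 3, 5] -> [-2, 3]
  satisfied 1 clause(s); 3 remain; assigned so far: [4, 5]
unit clause [3] forces x3=T; simplify:
  drop -3 from [-3, -1] -> [-1]
  satisfied 2 clause(s); 1 remain; assigned so far: [3, 4, 5]
unit clause [-1] forces x1=F; simplify:
  satisfied 1 clause(s); 0 remain; assigned so far: [1, 3, 4, 5]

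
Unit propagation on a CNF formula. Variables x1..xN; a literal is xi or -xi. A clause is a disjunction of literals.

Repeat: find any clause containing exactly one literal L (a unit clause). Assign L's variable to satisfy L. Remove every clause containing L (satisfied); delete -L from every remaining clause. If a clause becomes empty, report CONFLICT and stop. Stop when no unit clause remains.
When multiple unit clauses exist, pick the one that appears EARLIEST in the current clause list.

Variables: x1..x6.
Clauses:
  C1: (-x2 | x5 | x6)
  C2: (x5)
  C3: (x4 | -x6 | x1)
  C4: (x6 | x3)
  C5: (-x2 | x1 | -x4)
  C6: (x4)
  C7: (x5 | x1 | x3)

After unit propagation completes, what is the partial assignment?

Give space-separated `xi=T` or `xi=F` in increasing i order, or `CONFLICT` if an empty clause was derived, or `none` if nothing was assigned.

Answer: x4=T x5=T

Derivation:
unit clause [5] forces x5=T; simplify:
  satisfied 3 clause(s); 4 remain; assigned so far: [5]
unit clause [4] forces x4=T; simplify:
  drop -4 from [-2, 1, -4] -> [-2, 1]
  satisfied 2 clause(s); 2 remain; assigned so far: [4, 5]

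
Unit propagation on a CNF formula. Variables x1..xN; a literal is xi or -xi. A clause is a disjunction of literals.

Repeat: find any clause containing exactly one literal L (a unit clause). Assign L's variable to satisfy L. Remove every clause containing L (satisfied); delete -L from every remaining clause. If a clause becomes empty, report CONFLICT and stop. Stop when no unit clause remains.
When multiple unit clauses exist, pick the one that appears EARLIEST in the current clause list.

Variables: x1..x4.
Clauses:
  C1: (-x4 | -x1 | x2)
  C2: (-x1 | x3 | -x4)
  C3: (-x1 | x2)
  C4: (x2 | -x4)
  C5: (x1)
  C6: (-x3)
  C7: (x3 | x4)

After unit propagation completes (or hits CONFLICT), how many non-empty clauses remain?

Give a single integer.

unit clause [1] forces x1=T; simplify:
  drop -1 from [-4, -1, 2] -> [-4, 2]
  drop -1 from [-1, 3, -4] -> [3, -4]
  drop -1 from [-1, 2] -> [2]
  satisfied 1 clause(s); 6 remain; assigned so far: [1]
unit clause [2] forces x2=T; simplify:
  satisfied 3 clause(s); 3 remain; assigned so far: [1, 2]
unit clause [-3] forces x3=F; simplify:
  drop 3 from [3, -4] -> [-4]
  drop 3 from [3, 4] -> [4]
  satisfied 1 clause(s); 2 remain; assigned so far: [1, 2, 3]
unit clause [-4] forces x4=F; simplify:
  drop 4 from [4] -> [] (empty!)
  satisfied 1 clause(s); 1 remain; assigned so far: [1, 2, 3, 4]
CONFLICT (empty clause)

Answer: 0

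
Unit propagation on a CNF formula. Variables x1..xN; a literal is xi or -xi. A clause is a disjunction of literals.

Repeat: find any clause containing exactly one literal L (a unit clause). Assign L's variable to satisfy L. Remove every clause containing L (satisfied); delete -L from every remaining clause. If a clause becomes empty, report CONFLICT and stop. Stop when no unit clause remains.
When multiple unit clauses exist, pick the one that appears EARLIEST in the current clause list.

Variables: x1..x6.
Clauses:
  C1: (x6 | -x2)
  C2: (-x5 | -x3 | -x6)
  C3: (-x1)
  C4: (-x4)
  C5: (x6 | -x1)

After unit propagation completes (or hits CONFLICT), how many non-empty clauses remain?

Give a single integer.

Answer: 2

Derivation:
unit clause [-1] forces x1=F; simplify:
  satisfied 2 clause(s); 3 remain; assigned so far: [1]
unit clause [-4] forces x4=F; simplify:
  satisfied 1 clause(s); 2 remain; assigned so far: [1, 4]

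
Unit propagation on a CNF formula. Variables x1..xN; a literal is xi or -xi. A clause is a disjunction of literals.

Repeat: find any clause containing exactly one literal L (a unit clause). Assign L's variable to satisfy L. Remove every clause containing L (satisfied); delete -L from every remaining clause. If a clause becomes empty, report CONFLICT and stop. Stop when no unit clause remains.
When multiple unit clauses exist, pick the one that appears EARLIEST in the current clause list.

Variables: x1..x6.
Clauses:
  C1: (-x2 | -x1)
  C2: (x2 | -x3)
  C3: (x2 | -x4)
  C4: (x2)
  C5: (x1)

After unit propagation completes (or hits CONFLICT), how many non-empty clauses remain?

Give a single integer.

unit clause [2] forces x2=T; simplify:
  drop -2 from [-2, -1] -> [-1]
  satisfied 3 clause(s); 2 remain; assigned so far: [2]
unit clause [-1] forces x1=F; simplify:
  drop 1 from [1] -> [] (empty!)
  satisfied 1 clause(s); 1 remain; assigned so far: [1, 2]
CONFLICT (empty clause)

Answer: 0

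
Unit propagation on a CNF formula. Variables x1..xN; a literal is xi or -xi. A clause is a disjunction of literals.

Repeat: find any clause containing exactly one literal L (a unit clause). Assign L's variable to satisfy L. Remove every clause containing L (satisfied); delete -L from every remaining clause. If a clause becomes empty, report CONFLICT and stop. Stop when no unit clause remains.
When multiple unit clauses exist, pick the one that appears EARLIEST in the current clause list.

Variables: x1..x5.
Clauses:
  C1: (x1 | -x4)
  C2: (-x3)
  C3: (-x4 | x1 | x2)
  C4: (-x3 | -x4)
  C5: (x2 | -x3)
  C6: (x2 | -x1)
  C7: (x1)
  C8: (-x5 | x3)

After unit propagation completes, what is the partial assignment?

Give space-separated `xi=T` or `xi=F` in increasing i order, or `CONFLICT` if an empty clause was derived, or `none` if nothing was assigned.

Answer: x1=T x2=T x3=F x5=F

Derivation:
unit clause [-3] forces x3=F; simplify:
  drop 3 from [-5, 3] -> [-5]
  satisfied 3 clause(s); 5 remain; assigned so far: [3]
unit clause [1] forces x1=T; simplify:
  drop -1 from [2, -1] -> [2]
  satisfied 3 clause(s); 2 remain; assigned so far: [1, 3]
unit clause [2] forces x2=T; simplify:
  satisfied 1 clause(s); 1 remain; assigned so far: [1, 2, 3]
unit clause [-5] forces x5=F; simplify:
  satisfied 1 clause(s); 0 remain; assigned so far: [1, 2, 3, 5]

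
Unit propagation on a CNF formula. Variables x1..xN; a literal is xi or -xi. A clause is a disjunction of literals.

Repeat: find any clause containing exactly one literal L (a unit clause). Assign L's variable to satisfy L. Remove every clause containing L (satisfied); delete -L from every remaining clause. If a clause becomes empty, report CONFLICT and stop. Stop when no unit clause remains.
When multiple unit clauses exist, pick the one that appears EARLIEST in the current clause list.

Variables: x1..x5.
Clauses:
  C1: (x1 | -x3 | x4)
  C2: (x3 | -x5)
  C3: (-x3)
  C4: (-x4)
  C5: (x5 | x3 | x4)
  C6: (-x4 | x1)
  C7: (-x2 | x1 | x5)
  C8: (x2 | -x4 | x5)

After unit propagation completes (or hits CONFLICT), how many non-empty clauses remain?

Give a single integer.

unit clause [-3] forces x3=F; simplify:
  drop 3 from [3, -5] -> [-5]
  drop 3 from [5, 3, 4] -> [5, 4]
  satisfied 2 clause(s); 6 remain; assigned so far: [3]
unit clause [-5] forces x5=F; simplify:
  drop 5 from [5, 4] -> [4]
  drop 5 from [-2, 1, 5] -> [-2, 1]
  drop 5 from [2, -4, 5] -> [2, -4]
  satisfied 1 clause(s); 5 remain; assigned so far: [3, 5]
unit clause [-4] forces x4=F; simplify:
  drop 4 from [4] -> [] (empty!)
  satisfied 3 clause(s); 2 remain; assigned so far: [3, 4, 5]
CONFLICT (empty clause)

Answer: 1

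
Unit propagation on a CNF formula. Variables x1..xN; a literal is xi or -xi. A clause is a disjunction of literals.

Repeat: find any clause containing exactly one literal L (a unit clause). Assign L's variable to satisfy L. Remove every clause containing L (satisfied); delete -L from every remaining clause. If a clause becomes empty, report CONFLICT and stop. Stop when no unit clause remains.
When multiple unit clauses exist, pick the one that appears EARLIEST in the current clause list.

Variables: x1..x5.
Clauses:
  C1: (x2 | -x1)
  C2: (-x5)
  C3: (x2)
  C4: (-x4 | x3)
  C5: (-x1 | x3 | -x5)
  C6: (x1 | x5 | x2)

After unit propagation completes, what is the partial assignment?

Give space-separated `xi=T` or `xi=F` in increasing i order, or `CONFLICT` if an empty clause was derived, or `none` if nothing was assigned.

unit clause [-5] forces x5=F; simplify:
  drop 5 from [1, 5, 2] -> [1, 2]
  satisfied 2 clause(s); 4 remain; assigned so far: [5]
unit clause [2] forces x2=T; simplify:
  satisfied 3 clause(s); 1 remain; assigned so far: [2, 5]

Answer: x2=T x5=F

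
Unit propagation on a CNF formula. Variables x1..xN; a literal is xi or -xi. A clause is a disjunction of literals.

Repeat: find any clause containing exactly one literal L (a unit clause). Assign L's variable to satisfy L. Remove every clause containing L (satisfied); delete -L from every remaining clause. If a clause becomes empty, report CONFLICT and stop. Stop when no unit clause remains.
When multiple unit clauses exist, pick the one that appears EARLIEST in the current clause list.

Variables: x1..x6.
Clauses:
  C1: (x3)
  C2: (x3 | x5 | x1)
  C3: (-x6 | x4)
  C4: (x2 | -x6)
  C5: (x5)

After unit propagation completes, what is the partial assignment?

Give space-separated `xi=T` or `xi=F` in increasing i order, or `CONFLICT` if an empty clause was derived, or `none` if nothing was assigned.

Answer: x3=T x5=T

Derivation:
unit clause [3] forces x3=T; simplify:
  satisfied 2 clause(s); 3 remain; assigned so far: [3]
unit clause [5] forces x5=T; simplify:
  satisfied 1 clause(s); 2 remain; assigned so far: [3, 5]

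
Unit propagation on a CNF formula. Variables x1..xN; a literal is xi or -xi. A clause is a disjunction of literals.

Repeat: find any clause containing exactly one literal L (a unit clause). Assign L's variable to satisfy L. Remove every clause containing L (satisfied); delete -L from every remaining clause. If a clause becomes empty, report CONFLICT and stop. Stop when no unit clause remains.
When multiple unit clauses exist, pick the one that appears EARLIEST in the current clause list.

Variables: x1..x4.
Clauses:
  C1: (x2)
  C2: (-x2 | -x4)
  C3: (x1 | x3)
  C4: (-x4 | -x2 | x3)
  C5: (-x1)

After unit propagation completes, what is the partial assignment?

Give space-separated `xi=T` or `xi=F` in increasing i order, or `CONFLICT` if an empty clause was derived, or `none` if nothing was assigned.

Answer: x1=F x2=T x3=T x4=F

Derivation:
unit clause [2] forces x2=T; simplify:
  drop -2 from [-2, -4] -> [-4]
  drop -2 from [-4, -2, 3] -> [-4, 3]
  satisfied 1 clause(s); 4 remain; assigned so far: [2]
unit clause [-4] forces x4=F; simplify:
  satisfied 2 clause(s); 2 remain; assigned so far: [2, 4]
unit clause [-1] forces x1=F; simplify:
  drop 1 from [1, 3] -> [3]
  satisfied 1 clause(s); 1 remain; assigned so far: [1, 2, 4]
unit clause [3] forces x3=T; simplify:
  satisfied 1 clause(s); 0 remain; assigned so far: [1, 2, 3, 4]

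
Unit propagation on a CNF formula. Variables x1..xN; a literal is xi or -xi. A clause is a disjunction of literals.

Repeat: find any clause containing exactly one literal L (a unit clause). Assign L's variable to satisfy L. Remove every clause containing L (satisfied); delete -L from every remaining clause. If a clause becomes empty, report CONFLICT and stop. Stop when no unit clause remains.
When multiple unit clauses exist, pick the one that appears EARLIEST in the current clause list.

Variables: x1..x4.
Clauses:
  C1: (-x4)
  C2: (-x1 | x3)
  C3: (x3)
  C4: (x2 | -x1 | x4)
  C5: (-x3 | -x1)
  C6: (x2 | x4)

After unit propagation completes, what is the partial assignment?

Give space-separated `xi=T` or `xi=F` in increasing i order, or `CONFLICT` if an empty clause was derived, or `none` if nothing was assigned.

unit clause [-4] forces x4=F; simplify:
  drop 4 from [2, -1, 4] -> [2, -1]
  drop 4 from [2, 4] -> [2]
  satisfied 1 clause(s); 5 remain; assigned so far: [4]
unit clause [3] forces x3=T; simplify:
  drop -3 from [-3, -1] -> [-1]
  satisfied 2 clause(s); 3 remain; assigned so far: [3, 4]
unit clause [-1] forces x1=F; simplify:
  satisfied 2 clause(s); 1 remain; assigned so far: [1, 3, 4]
unit clause [2] forces x2=T; simplify:
  satisfied 1 clause(s); 0 remain; assigned so far: [1, 2, 3, 4]

Answer: x1=F x2=T x3=T x4=F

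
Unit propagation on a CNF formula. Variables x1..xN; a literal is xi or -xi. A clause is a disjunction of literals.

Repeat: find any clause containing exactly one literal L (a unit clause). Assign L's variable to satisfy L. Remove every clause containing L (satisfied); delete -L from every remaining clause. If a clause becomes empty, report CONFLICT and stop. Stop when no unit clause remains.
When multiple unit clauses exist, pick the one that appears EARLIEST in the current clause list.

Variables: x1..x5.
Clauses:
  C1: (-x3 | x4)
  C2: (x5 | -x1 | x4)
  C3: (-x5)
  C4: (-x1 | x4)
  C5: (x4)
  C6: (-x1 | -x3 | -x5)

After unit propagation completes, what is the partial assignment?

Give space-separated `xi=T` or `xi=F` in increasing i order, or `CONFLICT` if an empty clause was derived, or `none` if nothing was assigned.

Answer: x4=T x5=F

Derivation:
unit clause [-5] forces x5=F; simplify:
  drop 5 from [5, -1, 4] -> [-1, 4]
  satisfied 2 clause(s); 4 remain; assigned so far: [5]
unit clause [4] forces x4=T; simplify:
  satisfied 4 clause(s); 0 remain; assigned so far: [4, 5]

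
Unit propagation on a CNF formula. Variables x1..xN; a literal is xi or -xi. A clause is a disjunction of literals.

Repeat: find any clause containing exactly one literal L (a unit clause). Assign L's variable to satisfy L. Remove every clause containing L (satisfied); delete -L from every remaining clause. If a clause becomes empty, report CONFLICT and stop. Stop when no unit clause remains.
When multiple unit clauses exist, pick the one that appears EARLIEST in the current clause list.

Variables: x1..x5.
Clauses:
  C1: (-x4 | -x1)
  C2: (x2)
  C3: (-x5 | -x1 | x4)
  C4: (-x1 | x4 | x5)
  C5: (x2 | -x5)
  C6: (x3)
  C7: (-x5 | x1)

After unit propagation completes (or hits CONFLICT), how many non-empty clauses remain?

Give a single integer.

Answer: 4

Derivation:
unit clause [2] forces x2=T; simplify:
  satisfied 2 clause(s); 5 remain; assigned so far: [2]
unit clause [3] forces x3=T; simplify:
  satisfied 1 clause(s); 4 remain; assigned so far: [2, 3]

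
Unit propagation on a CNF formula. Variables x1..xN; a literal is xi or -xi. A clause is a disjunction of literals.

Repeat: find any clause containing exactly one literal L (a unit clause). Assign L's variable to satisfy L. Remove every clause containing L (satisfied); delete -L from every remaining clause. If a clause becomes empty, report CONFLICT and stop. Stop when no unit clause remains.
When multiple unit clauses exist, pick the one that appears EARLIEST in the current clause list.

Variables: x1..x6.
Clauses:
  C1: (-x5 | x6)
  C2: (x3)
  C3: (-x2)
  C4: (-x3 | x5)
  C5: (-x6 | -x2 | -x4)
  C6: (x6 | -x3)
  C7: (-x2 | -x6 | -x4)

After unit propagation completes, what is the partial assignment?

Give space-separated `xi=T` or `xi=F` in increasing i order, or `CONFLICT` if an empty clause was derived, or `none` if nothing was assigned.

Answer: x2=F x3=T x5=T x6=T

Derivation:
unit clause [3] forces x3=T; simplify:
  drop -3 from [-3, 5] -> [5]
  drop -3 from [6, -3] -> [6]
  satisfied 1 clause(s); 6 remain; assigned so far: [3]
unit clause [-2] forces x2=F; simplify:
  satisfied 3 clause(s); 3 remain; assigned so far: [2, 3]
unit clause [5] forces x5=T; simplify:
  drop -5 from [-5, 6] -> [6]
  satisfied 1 clause(s); 2 remain; assigned so far: [2, 3, 5]
unit clause [6] forces x6=T; simplify:
  satisfied 2 clause(s); 0 remain; assigned so far: [2, 3, 5, 6]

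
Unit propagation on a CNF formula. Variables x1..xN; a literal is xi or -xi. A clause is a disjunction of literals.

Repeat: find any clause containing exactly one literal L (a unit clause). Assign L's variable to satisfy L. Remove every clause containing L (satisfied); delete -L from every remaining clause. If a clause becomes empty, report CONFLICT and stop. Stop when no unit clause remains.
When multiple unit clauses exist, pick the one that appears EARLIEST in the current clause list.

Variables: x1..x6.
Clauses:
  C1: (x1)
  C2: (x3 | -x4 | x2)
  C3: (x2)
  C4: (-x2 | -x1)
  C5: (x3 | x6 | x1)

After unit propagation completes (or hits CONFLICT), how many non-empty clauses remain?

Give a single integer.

Answer: 0

Derivation:
unit clause [1] forces x1=T; simplify:
  drop -1 from [-2, -1] -> [-2]
  satisfied 2 clause(s); 3 remain; assigned so far: [1]
unit clause [2] forces x2=T; simplify:
  drop -2 from [-2] -> [] (empty!)
  satisfied 2 clause(s); 1 remain; assigned so far: [1, 2]
CONFLICT (empty clause)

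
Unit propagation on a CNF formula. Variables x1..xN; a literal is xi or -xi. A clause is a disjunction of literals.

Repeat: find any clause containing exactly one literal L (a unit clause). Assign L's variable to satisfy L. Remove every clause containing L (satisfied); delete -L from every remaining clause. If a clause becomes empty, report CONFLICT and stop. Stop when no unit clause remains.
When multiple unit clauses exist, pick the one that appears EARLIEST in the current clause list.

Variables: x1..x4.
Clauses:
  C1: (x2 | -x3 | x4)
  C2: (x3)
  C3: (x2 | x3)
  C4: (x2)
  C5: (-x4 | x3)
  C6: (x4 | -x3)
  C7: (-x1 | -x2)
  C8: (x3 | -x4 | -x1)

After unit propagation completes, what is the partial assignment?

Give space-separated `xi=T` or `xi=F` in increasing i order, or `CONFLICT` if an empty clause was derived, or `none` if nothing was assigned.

Answer: x1=F x2=T x3=T x4=T

Derivation:
unit clause [3] forces x3=T; simplify:
  drop -3 from [2, -3, 4] -> [2, 4]
  drop -3 from [4, -3] -> [4]
  satisfied 4 clause(s); 4 remain; assigned so far: [3]
unit clause [2] forces x2=T; simplify:
  drop -2 from [-1, -2] -> [-1]
  satisfied 2 clause(s); 2 remain; assigned so far: [2, 3]
unit clause [4] forces x4=T; simplify:
  satisfied 1 clause(s); 1 remain; assigned so far: [2, 3, 4]
unit clause [-1] forces x1=F; simplify:
  satisfied 1 clause(s); 0 remain; assigned so far: [1, 2, 3, 4]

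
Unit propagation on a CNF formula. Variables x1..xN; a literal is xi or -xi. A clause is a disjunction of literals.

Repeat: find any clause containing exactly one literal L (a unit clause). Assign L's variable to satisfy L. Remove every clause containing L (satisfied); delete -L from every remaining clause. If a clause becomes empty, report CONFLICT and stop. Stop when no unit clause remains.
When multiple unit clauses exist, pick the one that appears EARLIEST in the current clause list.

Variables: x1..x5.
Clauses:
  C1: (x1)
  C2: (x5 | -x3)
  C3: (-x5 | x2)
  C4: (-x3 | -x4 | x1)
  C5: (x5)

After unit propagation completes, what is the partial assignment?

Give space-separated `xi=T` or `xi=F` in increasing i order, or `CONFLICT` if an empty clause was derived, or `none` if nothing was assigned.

Answer: x1=T x2=T x5=T

Derivation:
unit clause [1] forces x1=T; simplify:
  satisfied 2 clause(s); 3 remain; assigned so far: [1]
unit clause [5] forces x5=T; simplify:
  drop -5 from [-5, 2] -> [2]
  satisfied 2 clause(s); 1 remain; assigned so far: [1, 5]
unit clause [2] forces x2=T; simplify:
  satisfied 1 clause(s); 0 remain; assigned so far: [1, 2, 5]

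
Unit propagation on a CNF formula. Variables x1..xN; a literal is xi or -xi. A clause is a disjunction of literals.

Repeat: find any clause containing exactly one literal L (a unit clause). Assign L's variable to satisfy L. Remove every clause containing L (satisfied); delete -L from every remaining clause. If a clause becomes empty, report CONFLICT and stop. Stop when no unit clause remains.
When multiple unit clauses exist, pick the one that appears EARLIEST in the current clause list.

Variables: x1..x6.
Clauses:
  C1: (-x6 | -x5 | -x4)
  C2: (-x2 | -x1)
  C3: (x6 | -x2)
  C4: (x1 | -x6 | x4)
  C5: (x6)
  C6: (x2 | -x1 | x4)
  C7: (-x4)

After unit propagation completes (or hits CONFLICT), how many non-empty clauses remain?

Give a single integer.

unit clause [6] forces x6=T; simplify:
  drop -6 from [-6, -5, -4] -> [-5, -4]
  drop -6 from [1, -6, 4] -> [1, 4]
  satisfied 2 clause(s); 5 remain; assigned so far: [6]
unit clause [-4] forces x4=F; simplify:
  drop 4 from [1, 4] -> [1]
  drop 4 from [2, -1, 4] -> [2, -1]
  satisfied 2 clause(s); 3 remain; assigned so far: [4, 6]
unit clause [1] forces x1=T; simplify:
  drop -1 from [-2, -1] -> [-2]
  drop -1 from [2, -1] -> [2]
  satisfied 1 clause(s); 2 remain; assigned so far: [1, 4, 6]
unit clause [-2] forces x2=F; simplify:
  drop 2 from [2] -> [] (empty!)
  satisfied 1 clause(s); 1 remain; assigned so far: [1, 2, 4, 6]
CONFLICT (empty clause)

Answer: 0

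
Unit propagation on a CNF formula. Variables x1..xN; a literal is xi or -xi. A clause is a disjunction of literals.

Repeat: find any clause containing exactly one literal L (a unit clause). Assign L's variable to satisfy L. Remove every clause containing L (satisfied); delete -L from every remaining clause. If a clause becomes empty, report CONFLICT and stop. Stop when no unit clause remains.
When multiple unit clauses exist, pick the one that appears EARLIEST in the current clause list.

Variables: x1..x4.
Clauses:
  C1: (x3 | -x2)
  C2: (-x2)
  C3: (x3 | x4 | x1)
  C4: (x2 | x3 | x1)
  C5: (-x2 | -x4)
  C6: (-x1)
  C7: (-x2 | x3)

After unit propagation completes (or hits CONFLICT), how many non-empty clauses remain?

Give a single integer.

Answer: 0

Derivation:
unit clause [-2] forces x2=F; simplify:
  drop 2 from [2, 3, 1] -> [3, 1]
  satisfied 4 clause(s); 3 remain; assigned so far: [2]
unit clause [-1] forces x1=F; simplify:
  drop 1 from [3, 4, 1] -> [3, 4]
  drop 1 from [3, 1] -> [3]
  satisfied 1 clause(s); 2 remain; assigned so far: [1, 2]
unit clause [3] forces x3=T; simplify:
  satisfied 2 clause(s); 0 remain; assigned so far: [1, 2, 3]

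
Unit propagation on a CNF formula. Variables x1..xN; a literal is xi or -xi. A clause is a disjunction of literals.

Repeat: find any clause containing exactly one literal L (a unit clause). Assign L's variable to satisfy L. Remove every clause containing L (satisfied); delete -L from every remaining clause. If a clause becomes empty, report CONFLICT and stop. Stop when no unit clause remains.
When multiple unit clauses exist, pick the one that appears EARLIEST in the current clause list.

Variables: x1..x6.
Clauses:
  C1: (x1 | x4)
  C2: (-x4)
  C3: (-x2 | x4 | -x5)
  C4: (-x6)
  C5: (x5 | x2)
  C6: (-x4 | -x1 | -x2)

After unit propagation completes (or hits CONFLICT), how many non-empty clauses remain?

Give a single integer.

unit clause [-4] forces x4=F; simplify:
  drop 4 from [1, 4] -> [1]
  drop 4 from [-2, 4, -5] -> [-2, -5]
  satisfied 2 clause(s); 4 remain; assigned so far: [4]
unit clause [1] forces x1=T; simplify:
  satisfied 1 clause(s); 3 remain; assigned so far: [1, 4]
unit clause [-6] forces x6=F; simplify:
  satisfied 1 clause(s); 2 remain; assigned so far: [1, 4, 6]

Answer: 2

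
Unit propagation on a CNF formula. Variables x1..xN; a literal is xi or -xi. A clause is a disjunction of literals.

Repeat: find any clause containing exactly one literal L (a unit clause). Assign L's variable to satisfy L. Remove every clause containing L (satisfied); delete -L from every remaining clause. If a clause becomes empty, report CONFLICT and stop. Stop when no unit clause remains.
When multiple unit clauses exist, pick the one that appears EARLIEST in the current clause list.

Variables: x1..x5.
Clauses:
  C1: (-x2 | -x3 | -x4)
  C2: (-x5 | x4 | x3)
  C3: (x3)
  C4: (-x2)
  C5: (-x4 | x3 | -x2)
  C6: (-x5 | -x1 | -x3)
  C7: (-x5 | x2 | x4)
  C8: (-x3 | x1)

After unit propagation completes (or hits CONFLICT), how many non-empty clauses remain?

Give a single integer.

unit clause [3] forces x3=T; simplify:
  drop -3 from [-2, -3, -4] -> [-2, -4]
  drop -3 from [-5, -1, -3] -> [-5, -1]
  drop -3 from [-3, 1] -> [1]
  satisfied 3 clause(s); 5 remain; assigned so far: [3]
unit clause [-2] forces x2=F; simplify:
  drop 2 from [-5, 2, 4] -> [-5, 4]
  satisfied 2 clause(s); 3 remain; assigned so far: [2, 3]
unit clause [1] forces x1=T; simplify:
  drop -1 from [-5, -1] -> [-5]
  satisfied 1 clause(s); 2 remain; assigned so far: [1, 2, 3]
unit clause [-5] forces x5=F; simplify:
  satisfied 2 clause(s); 0 remain; assigned so far: [1, 2, 3, 5]

Answer: 0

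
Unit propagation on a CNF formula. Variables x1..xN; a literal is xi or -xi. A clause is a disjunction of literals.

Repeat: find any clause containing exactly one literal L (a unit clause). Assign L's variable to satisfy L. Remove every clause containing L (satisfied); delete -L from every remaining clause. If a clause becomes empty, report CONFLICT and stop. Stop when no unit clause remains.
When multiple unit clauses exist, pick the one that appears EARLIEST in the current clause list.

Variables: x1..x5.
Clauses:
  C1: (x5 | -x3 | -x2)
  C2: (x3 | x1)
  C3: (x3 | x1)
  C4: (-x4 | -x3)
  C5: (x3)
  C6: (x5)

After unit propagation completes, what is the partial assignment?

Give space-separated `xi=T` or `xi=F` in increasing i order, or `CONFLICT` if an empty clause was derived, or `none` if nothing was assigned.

Answer: x3=T x4=F x5=T

Derivation:
unit clause [3] forces x3=T; simplify:
  drop -3 from [5, -3, -2] -> [5, -2]
  drop -3 from [-4, -3] -> [-4]
  satisfied 3 clause(s); 3 remain; assigned so far: [3]
unit clause [-4] forces x4=F; simplify:
  satisfied 1 clause(s); 2 remain; assigned so far: [3, 4]
unit clause [5] forces x5=T; simplify:
  satisfied 2 clause(s); 0 remain; assigned so far: [3, 4, 5]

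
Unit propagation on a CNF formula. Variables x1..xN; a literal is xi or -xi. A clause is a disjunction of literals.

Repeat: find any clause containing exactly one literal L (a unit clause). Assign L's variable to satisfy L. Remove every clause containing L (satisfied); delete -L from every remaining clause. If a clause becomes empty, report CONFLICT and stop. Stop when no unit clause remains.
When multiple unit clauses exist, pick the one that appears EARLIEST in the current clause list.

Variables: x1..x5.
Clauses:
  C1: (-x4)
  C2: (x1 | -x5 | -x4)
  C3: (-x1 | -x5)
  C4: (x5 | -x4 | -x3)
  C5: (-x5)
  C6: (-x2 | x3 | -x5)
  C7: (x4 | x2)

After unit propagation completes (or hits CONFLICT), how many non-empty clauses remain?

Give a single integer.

Answer: 0

Derivation:
unit clause [-4] forces x4=F; simplify:
  drop 4 from [4, 2] -> [2]
  satisfied 3 clause(s); 4 remain; assigned so far: [4]
unit clause [-5] forces x5=F; simplify:
  satisfied 3 clause(s); 1 remain; assigned so far: [4, 5]
unit clause [2] forces x2=T; simplify:
  satisfied 1 clause(s); 0 remain; assigned so far: [2, 4, 5]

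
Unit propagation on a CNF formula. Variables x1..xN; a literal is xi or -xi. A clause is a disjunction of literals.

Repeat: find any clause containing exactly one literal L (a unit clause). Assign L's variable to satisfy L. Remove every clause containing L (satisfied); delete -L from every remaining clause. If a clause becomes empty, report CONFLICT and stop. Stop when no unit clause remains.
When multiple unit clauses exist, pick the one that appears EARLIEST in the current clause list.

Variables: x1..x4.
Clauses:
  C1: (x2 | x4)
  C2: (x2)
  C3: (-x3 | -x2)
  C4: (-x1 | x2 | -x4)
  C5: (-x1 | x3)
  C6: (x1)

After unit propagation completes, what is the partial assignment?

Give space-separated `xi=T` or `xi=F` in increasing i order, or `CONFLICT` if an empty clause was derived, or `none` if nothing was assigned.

Answer: CONFLICT

Derivation:
unit clause [2] forces x2=T; simplify:
  drop -2 from [-3, -2] -> [-3]
  satisfied 3 clause(s); 3 remain; assigned so far: [2]
unit clause [-3] forces x3=F; simplify:
  drop 3 from [-1, 3] -> [-1]
  satisfied 1 clause(s); 2 remain; assigned so far: [2, 3]
unit clause [-1] forces x1=F; simplify:
  drop 1 from [1] -> [] (empty!)
  satisfied 1 clause(s); 1 remain; assigned so far: [1, 2, 3]
CONFLICT (empty clause)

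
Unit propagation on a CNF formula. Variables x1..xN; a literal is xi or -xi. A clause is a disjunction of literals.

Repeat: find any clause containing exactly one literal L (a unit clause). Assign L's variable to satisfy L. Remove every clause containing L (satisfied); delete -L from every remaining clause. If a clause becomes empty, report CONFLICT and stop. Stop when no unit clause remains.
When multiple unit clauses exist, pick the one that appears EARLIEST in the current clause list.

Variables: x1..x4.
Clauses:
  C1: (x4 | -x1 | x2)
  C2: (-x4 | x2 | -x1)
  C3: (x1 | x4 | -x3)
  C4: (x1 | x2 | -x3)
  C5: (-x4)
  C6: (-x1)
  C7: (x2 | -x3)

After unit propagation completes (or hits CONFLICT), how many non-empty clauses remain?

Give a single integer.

Answer: 0

Derivation:
unit clause [-4] forces x4=F; simplify:
  drop 4 from [4, -1, 2] -> [-1, 2]
  drop 4 from [1, 4, -3] -> [1, -3]
  satisfied 2 clause(s); 5 remain; assigned so far: [4]
unit clause [-1] forces x1=F; simplify:
  drop 1 from [1, -3] -> [-3]
  drop 1 from [1, 2, -3] -> [2, -3]
  satisfied 2 clause(s); 3 remain; assigned so far: [1, 4]
unit clause [-3] forces x3=F; simplify:
  satisfied 3 clause(s); 0 remain; assigned so far: [1, 3, 4]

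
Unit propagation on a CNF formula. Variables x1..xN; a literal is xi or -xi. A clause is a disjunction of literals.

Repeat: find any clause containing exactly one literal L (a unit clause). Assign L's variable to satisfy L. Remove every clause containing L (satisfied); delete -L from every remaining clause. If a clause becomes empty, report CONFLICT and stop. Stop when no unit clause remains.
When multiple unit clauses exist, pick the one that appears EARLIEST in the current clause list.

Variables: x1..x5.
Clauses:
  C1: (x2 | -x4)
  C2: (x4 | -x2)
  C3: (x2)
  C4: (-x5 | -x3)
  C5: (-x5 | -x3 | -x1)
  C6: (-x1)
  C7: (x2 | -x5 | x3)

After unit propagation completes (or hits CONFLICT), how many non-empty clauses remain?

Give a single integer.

Answer: 1

Derivation:
unit clause [2] forces x2=T; simplify:
  drop -2 from [4, -2] -> [4]
  satisfied 3 clause(s); 4 remain; assigned so far: [2]
unit clause [4] forces x4=T; simplify:
  satisfied 1 clause(s); 3 remain; assigned so far: [2, 4]
unit clause [-1] forces x1=F; simplify:
  satisfied 2 clause(s); 1 remain; assigned so far: [1, 2, 4]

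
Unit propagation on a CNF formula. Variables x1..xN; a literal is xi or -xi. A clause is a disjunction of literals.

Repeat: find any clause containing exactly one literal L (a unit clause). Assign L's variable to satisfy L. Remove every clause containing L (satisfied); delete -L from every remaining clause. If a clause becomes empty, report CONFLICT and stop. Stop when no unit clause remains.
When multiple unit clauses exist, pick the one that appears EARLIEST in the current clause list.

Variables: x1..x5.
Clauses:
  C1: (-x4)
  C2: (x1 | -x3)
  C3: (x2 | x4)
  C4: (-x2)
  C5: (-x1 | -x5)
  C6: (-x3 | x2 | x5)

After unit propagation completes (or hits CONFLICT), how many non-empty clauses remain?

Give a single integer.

Answer: 2

Derivation:
unit clause [-4] forces x4=F; simplify:
  drop 4 from [2, 4] -> [2]
  satisfied 1 clause(s); 5 remain; assigned so far: [4]
unit clause [2] forces x2=T; simplify:
  drop -2 from [-2] -> [] (empty!)
  satisfied 2 clause(s); 3 remain; assigned so far: [2, 4]
CONFLICT (empty clause)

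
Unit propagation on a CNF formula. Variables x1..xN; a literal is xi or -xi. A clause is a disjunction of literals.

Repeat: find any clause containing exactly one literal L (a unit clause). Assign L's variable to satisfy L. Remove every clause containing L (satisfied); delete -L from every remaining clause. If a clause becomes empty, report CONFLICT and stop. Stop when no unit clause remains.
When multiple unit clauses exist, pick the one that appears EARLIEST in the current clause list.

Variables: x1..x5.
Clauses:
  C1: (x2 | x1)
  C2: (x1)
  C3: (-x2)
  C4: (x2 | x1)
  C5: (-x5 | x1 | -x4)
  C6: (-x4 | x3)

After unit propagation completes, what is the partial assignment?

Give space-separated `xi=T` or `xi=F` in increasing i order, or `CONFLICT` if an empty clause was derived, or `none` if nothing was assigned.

Answer: x1=T x2=F

Derivation:
unit clause [1] forces x1=T; simplify:
  satisfied 4 clause(s); 2 remain; assigned so far: [1]
unit clause [-2] forces x2=F; simplify:
  satisfied 1 clause(s); 1 remain; assigned so far: [1, 2]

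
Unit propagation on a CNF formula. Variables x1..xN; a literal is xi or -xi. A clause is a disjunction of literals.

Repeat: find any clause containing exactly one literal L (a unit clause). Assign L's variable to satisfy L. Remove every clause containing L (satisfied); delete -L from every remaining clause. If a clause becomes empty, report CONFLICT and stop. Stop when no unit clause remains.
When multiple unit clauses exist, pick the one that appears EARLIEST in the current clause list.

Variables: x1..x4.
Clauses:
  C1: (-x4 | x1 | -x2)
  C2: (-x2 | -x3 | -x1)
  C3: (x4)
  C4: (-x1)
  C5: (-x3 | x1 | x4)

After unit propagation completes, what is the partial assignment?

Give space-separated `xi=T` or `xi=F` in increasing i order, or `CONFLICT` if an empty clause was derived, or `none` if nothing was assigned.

unit clause [4] forces x4=T; simplify:
  drop -4 from [-4, 1, -2] -> [1, -2]
  satisfied 2 clause(s); 3 remain; assigned so far: [4]
unit clause [-1] forces x1=F; simplify:
  drop 1 from [1, -2] -> [-2]
  satisfied 2 clause(s); 1 remain; assigned so far: [1, 4]
unit clause [-2] forces x2=F; simplify:
  satisfied 1 clause(s); 0 remain; assigned so far: [1, 2, 4]

Answer: x1=F x2=F x4=T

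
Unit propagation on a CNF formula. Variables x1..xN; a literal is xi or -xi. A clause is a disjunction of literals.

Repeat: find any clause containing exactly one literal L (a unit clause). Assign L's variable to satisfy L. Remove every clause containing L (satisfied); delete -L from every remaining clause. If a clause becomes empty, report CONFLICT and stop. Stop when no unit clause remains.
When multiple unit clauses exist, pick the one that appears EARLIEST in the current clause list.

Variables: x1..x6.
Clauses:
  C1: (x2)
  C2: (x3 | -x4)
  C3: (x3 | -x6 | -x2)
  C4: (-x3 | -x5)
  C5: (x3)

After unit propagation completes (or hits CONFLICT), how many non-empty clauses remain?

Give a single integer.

Answer: 0

Derivation:
unit clause [2] forces x2=T; simplify:
  drop -2 from [3, -6, -2] -> [3, -6]
  satisfied 1 clause(s); 4 remain; assigned so far: [2]
unit clause [3] forces x3=T; simplify:
  drop -3 from [-3, -5] -> [-5]
  satisfied 3 clause(s); 1 remain; assigned so far: [2, 3]
unit clause [-5] forces x5=F; simplify:
  satisfied 1 clause(s); 0 remain; assigned so far: [2, 3, 5]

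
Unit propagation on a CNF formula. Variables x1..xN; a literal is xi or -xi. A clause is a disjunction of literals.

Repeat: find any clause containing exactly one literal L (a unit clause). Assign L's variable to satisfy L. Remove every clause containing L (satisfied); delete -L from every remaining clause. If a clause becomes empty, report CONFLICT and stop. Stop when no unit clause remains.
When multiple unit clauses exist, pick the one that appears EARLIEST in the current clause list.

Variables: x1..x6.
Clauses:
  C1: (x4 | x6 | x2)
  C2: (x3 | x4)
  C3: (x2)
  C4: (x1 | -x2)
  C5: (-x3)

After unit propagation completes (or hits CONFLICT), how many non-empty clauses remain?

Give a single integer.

Answer: 0

Derivation:
unit clause [2] forces x2=T; simplify:
  drop -2 from [1, -2] -> [1]
  satisfied 2 clause(s); 3 remain; assigned so far: [2]
unit clause [1] forces x1=T; simplify:
  satisfied 1 clause(s); 2 remain; assigned so far: [1, 2]
unit clause [-3] forces x3=F; simplify:
  drop 3 from [3, 4] -> [4]
  satisfied 1 clause(s); 1 remain; assigned so far: [1, 2, 3]
unit clause [4] forces x4=T; simplify:
  satisfied 1 clause(s); 0 remain; assigned so far: [1, 2, 3, 4]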